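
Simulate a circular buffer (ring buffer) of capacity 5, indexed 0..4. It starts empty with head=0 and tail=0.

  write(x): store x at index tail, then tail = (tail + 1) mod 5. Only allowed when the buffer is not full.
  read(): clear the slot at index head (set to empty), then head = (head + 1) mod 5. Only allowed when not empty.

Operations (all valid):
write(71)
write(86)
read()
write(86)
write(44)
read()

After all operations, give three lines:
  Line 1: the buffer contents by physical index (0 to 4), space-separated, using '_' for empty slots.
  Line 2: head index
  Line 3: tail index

Answer: _ _ 86 44 _
2
4

Derivation:
write(71): buf=[71 _ _ _ _], head=0, tail=1, size=1
write(86): buf=[71 86 _ _ _], head=0, tail=2, size=2
read(): buf=[_ 86 _ _ _], head=1, tail=2, size=1
write(86): buf=[_ 86 86 _ _], head=1, tail=3, size=2
write(44): buf=[_ 86 86 44 _], head=1, tail=4, size=3
read(): buf=[_ _ 86 44 _], head=2, tail=4, size=2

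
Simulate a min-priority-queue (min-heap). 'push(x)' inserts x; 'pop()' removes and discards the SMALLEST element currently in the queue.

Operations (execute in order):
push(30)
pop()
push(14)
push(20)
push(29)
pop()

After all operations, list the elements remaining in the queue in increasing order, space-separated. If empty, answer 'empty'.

push(30): heap contents = [30]
pop() → 30: heap contents = []
push(14): heap contents = [14]
push(20): heap contents = [14, 20]
push(29): heap contents = [14, 20, 29]
pop() → 14: heap contents = [20, 29]

Answer: 20 29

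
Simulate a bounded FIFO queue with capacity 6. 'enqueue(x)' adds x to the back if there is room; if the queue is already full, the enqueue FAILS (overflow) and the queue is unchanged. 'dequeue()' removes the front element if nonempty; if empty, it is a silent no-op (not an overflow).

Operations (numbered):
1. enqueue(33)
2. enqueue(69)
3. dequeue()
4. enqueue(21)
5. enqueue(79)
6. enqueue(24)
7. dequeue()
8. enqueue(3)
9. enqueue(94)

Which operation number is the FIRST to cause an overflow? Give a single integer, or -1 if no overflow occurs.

1. enqueue(33): size=1
2. enqueue(69): size=2
3. dequeue(): size=1
4. enqueue(21): size=2
5. enqueue(79): size=3
6. enqueue(24): size=4
7. dequeue(): size=3
8. enqueue(3): size=4
9. enqueue(94): size=5

Answer: -1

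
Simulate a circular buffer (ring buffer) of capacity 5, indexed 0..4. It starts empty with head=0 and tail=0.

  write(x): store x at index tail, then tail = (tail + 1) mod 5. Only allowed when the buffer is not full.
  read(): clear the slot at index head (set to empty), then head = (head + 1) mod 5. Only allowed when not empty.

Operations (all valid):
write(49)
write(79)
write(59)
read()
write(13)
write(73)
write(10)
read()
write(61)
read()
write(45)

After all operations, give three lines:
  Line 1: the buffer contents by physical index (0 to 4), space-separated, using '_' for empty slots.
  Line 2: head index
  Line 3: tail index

write(49): buf=[49 _ _ _ _], head=0, tail=1, size=1
write(79): buf=[49 79 _ _ _], head=0, tail=2, size=2
write(59): buf=[49 79 59 _ _], head=0, tail=3, size=3
read(): buf=[_ 79 59 _ _], head=1, tail=3, size=2
write(13): buf=[_ 79 59 13 _], head=1, tail=4, size=3
write(73): buf=[_ 79 59 13 73], head=1, tail=0, size=4
write(10): buf=[10 79 59 13 73], head=1, tail=1, size=5
read(): buf=[10 _ 59 13 73], head=2, tail=1, size=4
write(61): buf=[10 61 59 13 73], head=2, tail=2, size=5
read(): buf=[10 61 _ 13 73], head=3, tail=2, size=4
write(45): buf=[10 61 45 13 73], head=3, tail=3, size=5

Answer: 10 61 45 13 73
3
3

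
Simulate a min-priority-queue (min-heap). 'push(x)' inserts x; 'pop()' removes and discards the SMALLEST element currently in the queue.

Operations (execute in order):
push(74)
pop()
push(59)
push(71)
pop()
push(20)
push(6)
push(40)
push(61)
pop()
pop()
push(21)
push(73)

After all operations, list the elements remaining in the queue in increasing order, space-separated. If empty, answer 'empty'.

push(74): heap contents = [74]
pop() → 74: heap contents = []
push(59): heap contents = [59]
push(71): heap contents = [59, 71]
pop() → 59: heap contents = [71]
push(20): heap contents = [20, 71]
push(6): heap contents = [6, 20, 71]
push(40): heap contents = [6, 20, 40, 71]
push(61): heap contents = [6, 20, 40, 61, 71]
pop() → 6: heap contents = [20, 40, 61, 71]
pop() → 20: heap contents = [40, 61, 71]
push(21): heap contents = [21, 40, 61, 71]
push(73): heap contents = [21, 40, 61, 71, 73]

Answer: 21 40 61 71 73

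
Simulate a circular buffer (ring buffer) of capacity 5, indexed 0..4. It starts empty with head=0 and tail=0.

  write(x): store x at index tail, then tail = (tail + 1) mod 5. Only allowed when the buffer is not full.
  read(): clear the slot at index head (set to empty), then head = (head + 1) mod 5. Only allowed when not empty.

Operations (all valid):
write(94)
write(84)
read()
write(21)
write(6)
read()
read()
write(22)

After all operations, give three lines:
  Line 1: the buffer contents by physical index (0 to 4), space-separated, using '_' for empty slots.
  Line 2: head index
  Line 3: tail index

write(94): buf=[94 _ _ _ _], head=0, tail=1, size=1
write(84): buf=[94 84 _ _ _], head=0, tail=2, size=2
read(): buf=[_ 84 _ _ _], head=1, tail=2, size=1
write(21): buf=[_ 84 21 _ _], head=1, tail=3, size=2
write(6): buf=[_ 84 21 6 _], head=1, tail=4, size=3
read(): buf=[_ _ 21 6 _], head=2, tail=4, size=2
read(): buf=[_ _ _ 6 _], head=3, tail=4, size=1
write(22): buf=[_ _ _ 6 22], head=3, tail=0, size=2

Answer: _ _ _ 6 22
3
0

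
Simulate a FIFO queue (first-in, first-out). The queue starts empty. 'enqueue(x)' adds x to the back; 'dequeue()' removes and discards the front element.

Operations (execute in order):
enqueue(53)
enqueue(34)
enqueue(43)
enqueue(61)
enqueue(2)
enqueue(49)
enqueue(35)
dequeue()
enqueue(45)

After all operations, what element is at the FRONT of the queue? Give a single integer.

enqueue(53): queue = [53]
enqueue(34): queue = [53, 34]
enqueue(43): queue = [53, 34, 43]
enqueue(61): queue = [53, 34, 43, 61]
enqueue(2): queue = [53, 34, 43, 61, 2]
enqueue(49): queue = [53, 34, 43, 61, 2, 49]
enqueue(35): queue = [53, 34, 43, 61, 2, 49, 35]
dequeue(): queue = [34, 43, 61, 2, 49, 35]
enqueue(45): queue = [34, 43, 61, 2, 49, 35, 45]

Answer: 34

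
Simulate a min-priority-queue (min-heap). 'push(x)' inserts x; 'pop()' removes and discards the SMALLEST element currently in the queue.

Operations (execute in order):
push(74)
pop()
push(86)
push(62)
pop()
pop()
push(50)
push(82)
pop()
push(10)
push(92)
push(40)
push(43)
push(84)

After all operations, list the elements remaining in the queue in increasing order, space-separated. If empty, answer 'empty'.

push(74): heap contents = [74]
pop() → 74: heap contents = []
push(86): heap contents = [86]
push(62): heap contents = [62, 86]
pop() → 62: heap contents = [86]
pop() → 86: heap contents = []
push(50): heap contents = [50]
push(82): heap contents = [50, 82]
pop() → 50: heap contents = [82]
push(10): heap contents = [10, 82]
push(92): heap contents = [10, 82, 92]
push(40): heap contents = [10, 40, 82, 92]
push(43): heap contents = [10, 40, 43, 82, 92]
push(84): heap contents = [10, 40, 43, 82, 84, 92]

Answer: 10 40 43 82 84 92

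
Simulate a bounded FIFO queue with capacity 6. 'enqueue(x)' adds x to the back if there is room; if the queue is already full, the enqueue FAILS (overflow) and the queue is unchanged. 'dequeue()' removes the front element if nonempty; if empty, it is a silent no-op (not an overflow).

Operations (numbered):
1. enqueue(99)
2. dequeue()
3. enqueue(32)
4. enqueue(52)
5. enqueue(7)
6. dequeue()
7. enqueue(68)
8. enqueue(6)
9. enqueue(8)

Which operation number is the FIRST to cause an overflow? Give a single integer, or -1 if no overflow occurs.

1. enqueue(99): size=1
2. dequeue(): size=0
3. enqueue(32): size=1
4. enqueue(52): size=2
5. enqueue(7): size=3
6. dequeue(): size=2
7. enqueue(68): size=3
8. enqueue(6): size=4
9. enqueue(8): size=5

Answer: -1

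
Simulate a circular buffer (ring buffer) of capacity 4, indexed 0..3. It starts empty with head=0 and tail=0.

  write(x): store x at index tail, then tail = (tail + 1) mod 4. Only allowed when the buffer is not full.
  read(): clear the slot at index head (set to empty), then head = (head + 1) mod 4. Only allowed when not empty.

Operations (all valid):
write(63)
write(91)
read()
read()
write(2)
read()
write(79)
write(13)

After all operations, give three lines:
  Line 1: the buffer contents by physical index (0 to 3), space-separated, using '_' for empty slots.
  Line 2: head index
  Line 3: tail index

Answer: 13 _ _ 79
3
1

Derivation:
write(63): buf=[63 _ _ _], head=0, tail=1, size=1
write(91): buf=[63 91 _ _], head=0, tail=2, size=2
read(): buf=[_ 91 _ _], head=1, tail=2, size=1
read(): buf=[_ _ _ _], head=2, tail=2, size=0
write(2): buf=[_ _ 2 _], head=2, tail=3, size=1
read(): buf=[_ _ _ _], head=3, tail=3, size=0
write(79): buf=[_ _ _ 79], head=3, tail=0, size=1
write(13): buf=[13 _ _ 79], head=3, tail=1, size=2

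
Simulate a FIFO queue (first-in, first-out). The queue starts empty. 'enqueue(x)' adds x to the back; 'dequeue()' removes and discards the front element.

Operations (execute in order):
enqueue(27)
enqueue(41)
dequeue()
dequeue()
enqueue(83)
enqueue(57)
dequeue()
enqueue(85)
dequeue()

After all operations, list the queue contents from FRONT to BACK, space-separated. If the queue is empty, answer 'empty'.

Answer: 85

Derivation:
enqueue(27): [27]
enqueue(41): [27, 41]
dequeue(): [41]
dequeue(): []
enqueue(83): [83]
enqueue(57): [83, 57]
dequeue(): [57]
enqueue(85): [57, 85]
dequeue(): [85]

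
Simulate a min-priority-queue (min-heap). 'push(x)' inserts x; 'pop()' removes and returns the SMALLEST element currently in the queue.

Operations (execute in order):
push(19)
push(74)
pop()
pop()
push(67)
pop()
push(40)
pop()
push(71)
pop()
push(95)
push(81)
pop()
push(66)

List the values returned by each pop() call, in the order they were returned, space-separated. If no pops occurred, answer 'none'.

Answer: 19 74 67 40 71 81

Derivation:
push(19): heap contents = [19]
push(74): heap contents = [19, 74]
pop() → 19: heap contents = [74]
pop() → 74: heap contents = []
push(67): heap contents = [67]
pop() → 67: heap contents = []
push(40): heap contents = [40]
pop() → 40: heap contents = []
push(71): heap contents = [71]
pop() → 71: heap contents = []
push(95): heap contents = [95]
push(81): heap contents = [81, 95]
pop() → 81: heap contents = [95]
push(66): heap contents = [66, 95]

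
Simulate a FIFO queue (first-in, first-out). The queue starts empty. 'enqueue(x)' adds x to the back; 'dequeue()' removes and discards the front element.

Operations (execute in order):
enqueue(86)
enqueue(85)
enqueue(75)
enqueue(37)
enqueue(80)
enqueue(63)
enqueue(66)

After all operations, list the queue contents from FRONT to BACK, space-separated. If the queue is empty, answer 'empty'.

Answer: 86 85 75 37 80 63 66

Derivation:
enqueue(86): [86]
enqueue(85): [86, 85]
enqueue(75): [86, 85, 75]
enqueue(37): [86, 85, 75, 37]
enqueue(80): [86, 85, 75, 37, 80]
enqueue(63): [86, 85, 75, 37, 80, 63]
enqueue(66): [86, 85, 75, 37, 80, 63, 66]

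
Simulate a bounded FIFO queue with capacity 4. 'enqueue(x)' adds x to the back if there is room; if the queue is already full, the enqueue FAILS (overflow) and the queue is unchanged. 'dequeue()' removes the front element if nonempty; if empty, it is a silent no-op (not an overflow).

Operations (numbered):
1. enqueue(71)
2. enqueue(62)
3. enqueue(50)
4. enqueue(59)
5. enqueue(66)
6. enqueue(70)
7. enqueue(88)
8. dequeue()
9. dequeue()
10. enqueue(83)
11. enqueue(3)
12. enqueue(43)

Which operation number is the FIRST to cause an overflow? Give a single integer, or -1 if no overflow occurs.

1. enqueue(71): size=1
2. enqueue(62): size=2
3. enqueue(50): size=3
4. enqueue(59): size=4
5. enqueue(66): size=4=cap → OVERFLOW (fail)
6. enqueue(70): size=4=cap → OVERFLOW (fail)
7. enqueue(88): size=4=cap → OVERFLOW (fail)
8. dequeue(): size=3
9. dequeue(): size=2
10. enqueue(83): size=3
11. enqueue(3): size=4
12. enqueue(43): size=4=cap → OVERFLOW (fail)

Answer: 5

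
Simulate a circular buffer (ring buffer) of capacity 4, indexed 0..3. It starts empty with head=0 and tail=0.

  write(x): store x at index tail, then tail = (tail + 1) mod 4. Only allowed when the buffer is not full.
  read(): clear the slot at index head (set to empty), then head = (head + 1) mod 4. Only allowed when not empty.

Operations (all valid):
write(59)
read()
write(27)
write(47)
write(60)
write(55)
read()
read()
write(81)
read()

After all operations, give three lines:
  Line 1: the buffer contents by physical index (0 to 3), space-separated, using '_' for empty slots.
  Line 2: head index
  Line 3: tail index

Answer: 55 81 _ _
0
2

Derivation:
write(59): buf=[59 _ _ _], head=0, tail=1, size=1
read(): buf=[_ _ _ _], head=1, tail=1, size=0
write(27): buf=[_ 27 _ _], head=1, tail=2, size=1
write(47): buf=[_ 27 47 _], head=1, tail=3, size=2
write(60): buf=[_ 27 47 60], head=1, tail=0, size=3
write(55): buf=[55 27 47 60], head=1, tail=1, size=4
read(): buf=[55 _ 47 60], head=2, tail=1, size=3
read(): buf=[55 _ _ 60], head=3, tail=1, size=2
write(81): buf=[55 81 _ 60], head=3, tail=2, size=3
read(): buf=[55 81 _ _], head=0, tail=2, size=2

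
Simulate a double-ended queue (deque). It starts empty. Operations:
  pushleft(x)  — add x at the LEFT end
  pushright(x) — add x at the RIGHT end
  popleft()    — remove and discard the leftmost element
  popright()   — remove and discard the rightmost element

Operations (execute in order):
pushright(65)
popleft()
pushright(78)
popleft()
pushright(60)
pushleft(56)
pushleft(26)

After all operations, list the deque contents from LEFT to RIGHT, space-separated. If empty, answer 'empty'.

pushright(65): [65]
popleft(): []
pushright(78): [78]
popleft(): []
pushright(60): [60]
pushleft(56): [56, 60]
pushleft(26): [26, 56, 60]

Answer: 26 56 60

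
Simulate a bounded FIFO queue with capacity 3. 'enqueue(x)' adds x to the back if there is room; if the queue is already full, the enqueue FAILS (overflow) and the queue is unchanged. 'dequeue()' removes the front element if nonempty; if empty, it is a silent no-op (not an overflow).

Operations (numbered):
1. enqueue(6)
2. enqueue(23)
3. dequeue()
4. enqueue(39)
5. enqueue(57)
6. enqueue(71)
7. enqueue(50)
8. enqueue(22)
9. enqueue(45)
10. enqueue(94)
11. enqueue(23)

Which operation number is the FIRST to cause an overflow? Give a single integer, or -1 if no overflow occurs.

1. enqueue(6): size=1
2. enqueue(23): size=2
3. dequeue(): size=1
4. enqueue(39): size=2
5. enqueue(57): size=3
6. enqueue(71): size=3=cap → OVERFLOW (fail)
7. enqueue(50): size=3=cap → OVERFLOW (fail)
8. enqueue(22): size=3=cap → OVERFLOW (fail)
9. enqueue(45): size=3=cap → OVERFLOW (fail)
10. enqueue(94): size=3=cap → OVERFLOW (fail)
11. enqueue(23): size=3=cap → OVERFLOW (fail)

Answer: 6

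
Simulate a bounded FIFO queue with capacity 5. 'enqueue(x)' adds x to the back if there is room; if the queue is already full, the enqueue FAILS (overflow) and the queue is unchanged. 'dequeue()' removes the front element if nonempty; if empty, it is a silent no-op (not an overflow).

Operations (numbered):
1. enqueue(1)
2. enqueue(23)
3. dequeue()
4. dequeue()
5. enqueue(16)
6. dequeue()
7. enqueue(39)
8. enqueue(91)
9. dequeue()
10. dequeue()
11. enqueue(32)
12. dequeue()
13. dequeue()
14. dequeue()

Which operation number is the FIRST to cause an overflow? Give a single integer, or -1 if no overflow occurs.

1. enqueue(1): size=1
2. enqueue(23): size=2
3. dequeue(): size=1
4. dequeue(): size=0
5. enqueue(16): size=1
6. dequeue(): size=0
7. enqueue(39): size=1
8. enqueue(91): size=2
9. dequeue(): size=1
10. dequeue(): size=0
11. enqueue(32): size=1
12. dequeue(): size=0
13. dequeue(): empty, no-op, size=0
14. dequeue(): empty, no-op, size=0

Answer: -1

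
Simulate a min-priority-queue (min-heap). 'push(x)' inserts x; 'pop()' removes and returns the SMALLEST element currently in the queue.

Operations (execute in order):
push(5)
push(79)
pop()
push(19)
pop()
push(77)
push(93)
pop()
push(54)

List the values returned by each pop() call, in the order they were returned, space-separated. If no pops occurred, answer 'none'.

push(5): heap contents = [5]
push(79): heap contents = [5, 79]
pop() → 5: heap contents = [79]
push(19): heap contents = [19, 79]
pop() → 19: heap contents = [79]
push(77): heap contents = [77, 79]
push(93): heap contents = [77, 79, 93]
pop() → 77: heap contents = [79, 93]
push(54): heap contents = [54, 79, 93]

Answer: 5 19 77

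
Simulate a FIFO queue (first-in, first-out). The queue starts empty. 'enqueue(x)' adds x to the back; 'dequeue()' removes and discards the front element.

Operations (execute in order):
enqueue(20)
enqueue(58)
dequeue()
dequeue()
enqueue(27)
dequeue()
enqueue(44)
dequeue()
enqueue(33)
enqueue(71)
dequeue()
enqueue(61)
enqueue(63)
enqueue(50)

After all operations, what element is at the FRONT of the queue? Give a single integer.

enqueue(20): queue = [20]
enqueue(58): queue = [20, 58]
dequeue(): queue = [58]
dequeue(): queue = []
enqueue(27): queue = [27]
dequeue(): queue = []
enqueue(44): queue = [44]
dequeue(): queue = []
enqueue(33): queue = [33]
enqueue(71): queue = [33, 71]
dequeue(): queue = [71]
enqueue(61): queue = [71, 61]
enqueue(63): queue = [71, 61, 63]
enqueue(50): queue = [71, 61, 63, 50]

Answer: 71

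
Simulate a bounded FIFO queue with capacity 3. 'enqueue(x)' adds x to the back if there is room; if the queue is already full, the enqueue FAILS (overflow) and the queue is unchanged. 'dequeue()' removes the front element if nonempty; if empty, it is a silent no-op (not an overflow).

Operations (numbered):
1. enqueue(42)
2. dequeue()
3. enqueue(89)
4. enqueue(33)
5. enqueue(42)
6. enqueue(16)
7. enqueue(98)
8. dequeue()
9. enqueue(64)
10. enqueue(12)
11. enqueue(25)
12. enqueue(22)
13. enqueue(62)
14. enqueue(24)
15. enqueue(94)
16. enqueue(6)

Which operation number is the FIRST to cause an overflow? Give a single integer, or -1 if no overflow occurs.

1. enqueue(42): size=1
2. dequeue(): size=0
3. enqueue(89): size=1
4. enqueue(33): size=2
5. enqueue(42): size=3
6. enqueue(16): size=3=cap → OVERFLOW (fail)
7. enqueue(98): size=3=cap → OVERFLOW (fail)
8. dequeue(): size=2
9. enqueue(64): size=3
10. enqueue(12): size=3=cap → OVERFLOW (fail)
11. enqueue(25): size=3=cap → OVERFLOW (fail)
12. enqueue(22): size=3=cap → OVERFLOW (fail)
13. enqueue(62): size=3=cap → OVERFLOW (fail)
14. enqueue(24): size=3=cap → OVERFLOW (fail)
15. enqueue(94): size=3=cap → OVERFLOW (fail)
16. enqueue(6): size=3=cap → OVERFLOW (fail)

Answer: 6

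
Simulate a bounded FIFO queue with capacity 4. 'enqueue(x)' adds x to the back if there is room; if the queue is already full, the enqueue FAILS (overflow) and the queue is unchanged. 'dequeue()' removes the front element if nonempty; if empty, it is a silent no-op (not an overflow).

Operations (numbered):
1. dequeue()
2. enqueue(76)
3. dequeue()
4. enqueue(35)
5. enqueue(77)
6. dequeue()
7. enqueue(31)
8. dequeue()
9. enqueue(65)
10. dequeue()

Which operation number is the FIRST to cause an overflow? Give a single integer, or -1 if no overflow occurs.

1. dequeue(): empty, no-op, size=0
2. enqueue(76): size=1
3. dequeue(): size=0
4. enqueue(35): size=1
5. enqueue(77): size=2
6. dequeue(): size=1
7. enqueue(31): size=2
8. dequeue(): size=1
9. enqueue(65): size=2
10. dequeue(): size=1

Answer: -1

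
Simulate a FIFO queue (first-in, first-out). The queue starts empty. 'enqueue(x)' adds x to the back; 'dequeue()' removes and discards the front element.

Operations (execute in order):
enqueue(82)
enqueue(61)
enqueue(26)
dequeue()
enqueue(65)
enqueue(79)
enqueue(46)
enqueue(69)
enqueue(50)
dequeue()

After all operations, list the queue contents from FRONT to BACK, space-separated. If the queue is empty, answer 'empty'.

enqueue(82): [82]
enqueue(61): [82, 61]
enqueue(26): [82, 61, 26]
dequeue(): [61, 26]
enqueue(65): [61, 26, 65]
enqueue(79): [61, 26, 65, 79]
enqueue(46): [61, 26, 65, 79, 46]
enqueue(69): [61, 26, 65, 79, 46, 69]
enqueue(50): [61, 26, 65, 79, 46, 69, 50]
dequeue(): [26, 65, 79, 46, 69, 50]

Answer: 26 65 79 46 69 50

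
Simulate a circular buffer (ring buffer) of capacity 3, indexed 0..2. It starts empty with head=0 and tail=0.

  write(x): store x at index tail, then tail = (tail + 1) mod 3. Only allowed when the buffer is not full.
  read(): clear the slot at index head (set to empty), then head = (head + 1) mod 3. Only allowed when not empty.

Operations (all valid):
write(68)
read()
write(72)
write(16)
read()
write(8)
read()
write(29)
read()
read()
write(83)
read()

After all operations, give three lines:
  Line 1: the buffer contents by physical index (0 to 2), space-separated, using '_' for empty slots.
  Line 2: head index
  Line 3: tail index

Answer: _ _ _
0
0

Derivation:
write(68): buf=[68 _ _], head=0, tail=1, size=1
read(): buf=[_ _ _], head=1, tail=1, size=0
write(72): buf=[_ 72 _], head=1, tail=2, size=1
write(16): buf=[_ 72 16], head=1, tail=0, size=2
read(): buf=[_ _ 16], head=2, tail=0, size=1
write(8): buf=[8 _ 16], head=2, tail=1, size=2
read(): buf=[8 _ _], head=0, tail=1, size=1
write(29): buf=[8 29 _], head=0, tail=2, size=2
read(): buf=[_ 29 _], head=1, tail=2, size=1
read(): buf=[_ _ _], head=2, tail=2, size=0
write(83): buf=[_ _ 83], head=2, tail=0, size=1
read(): buf=[_ _ _], head=0, tail=0, size=0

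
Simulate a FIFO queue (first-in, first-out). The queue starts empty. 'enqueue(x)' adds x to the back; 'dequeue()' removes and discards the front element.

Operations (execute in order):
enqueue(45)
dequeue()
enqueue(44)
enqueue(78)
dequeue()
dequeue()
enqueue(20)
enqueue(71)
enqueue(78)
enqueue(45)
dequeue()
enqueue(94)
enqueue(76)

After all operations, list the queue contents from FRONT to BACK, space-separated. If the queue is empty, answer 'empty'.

enqueue(45): [45]
dequeue(): []
enqueue(44): [44]
enqueue(78): [44, 78]
dequeue(): [78]
dequeue(): []
enqueue(20): [20]
enqueue(71): [20, 71]
enqueue(78): [20, 71, 78]
enqueue(45): [20, 71, 78, 45]
dequeue(): [71, 78, 45]
enqueue(94): [71, 78, 45, 94]
enqueue(76): [71, 78, 45, 94, 76]

Answer: 71 78 45 94 76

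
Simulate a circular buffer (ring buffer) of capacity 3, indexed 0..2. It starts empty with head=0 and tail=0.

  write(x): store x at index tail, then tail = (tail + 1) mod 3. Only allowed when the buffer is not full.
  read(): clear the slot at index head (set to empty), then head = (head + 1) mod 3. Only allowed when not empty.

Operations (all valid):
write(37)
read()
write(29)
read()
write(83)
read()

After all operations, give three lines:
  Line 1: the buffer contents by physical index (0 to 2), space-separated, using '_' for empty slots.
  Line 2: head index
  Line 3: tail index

Answer: _ _ _
0
0

Derivation:
write(37): buf=[37 _ _], head=0, tail=1, size=1
read(): buf=[_ _ _], head=1, tail=1, size=0
write(29): buf=[_ 29 _], head=1, tail=2, size=1
read(): buf=[_ _ _], head=2, tail=2, size=0
write(83): buf=[_ _ 83], head=2, tail=0, size=1
read(): buf=[_ _ _], head=0, tail=0, size=0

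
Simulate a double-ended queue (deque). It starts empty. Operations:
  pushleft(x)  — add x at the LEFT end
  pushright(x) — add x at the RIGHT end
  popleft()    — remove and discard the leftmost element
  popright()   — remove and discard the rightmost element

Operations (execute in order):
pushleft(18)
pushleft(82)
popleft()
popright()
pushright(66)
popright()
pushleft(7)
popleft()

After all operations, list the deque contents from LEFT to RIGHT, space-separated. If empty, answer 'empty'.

pushleft(18): [18]
pushleft(82): [82, 18]
popleft(): [18]
popright(): []
pushright(66): [66]
popright(): []
pushleft(7): [7]
popleft(): []

Answer: empty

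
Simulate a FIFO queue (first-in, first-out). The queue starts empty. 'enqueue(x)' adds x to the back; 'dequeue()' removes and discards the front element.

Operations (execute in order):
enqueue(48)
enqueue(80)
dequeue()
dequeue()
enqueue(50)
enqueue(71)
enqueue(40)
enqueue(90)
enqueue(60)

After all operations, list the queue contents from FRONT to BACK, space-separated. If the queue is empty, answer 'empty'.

enqueue(48): [48]
enqueue(80): [48, 80]
dequeue(): [80]
dequeue(): []
enqueue(50): [50]
enqueue(71): [50, 71]
enqueue(40): [50, 71, 40]
enqueue(90): [50, 71, 40, 90]
enqueue(60): [50, 71, 40, 90, 60]

Answer: 50 71 40 90 60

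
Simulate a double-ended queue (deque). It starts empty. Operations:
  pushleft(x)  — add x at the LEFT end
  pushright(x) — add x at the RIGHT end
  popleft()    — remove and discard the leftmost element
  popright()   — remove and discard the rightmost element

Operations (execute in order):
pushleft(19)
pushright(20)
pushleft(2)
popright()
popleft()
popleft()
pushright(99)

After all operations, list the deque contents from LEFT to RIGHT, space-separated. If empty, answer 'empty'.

pushleft(19): [19]
pushright(20): [19, 20]
pushleft(2): [2, 19, 20]
popright(): [2, 19]
popleft(): [19]
popleft(): []
pushright(99): [99]

Answer: 99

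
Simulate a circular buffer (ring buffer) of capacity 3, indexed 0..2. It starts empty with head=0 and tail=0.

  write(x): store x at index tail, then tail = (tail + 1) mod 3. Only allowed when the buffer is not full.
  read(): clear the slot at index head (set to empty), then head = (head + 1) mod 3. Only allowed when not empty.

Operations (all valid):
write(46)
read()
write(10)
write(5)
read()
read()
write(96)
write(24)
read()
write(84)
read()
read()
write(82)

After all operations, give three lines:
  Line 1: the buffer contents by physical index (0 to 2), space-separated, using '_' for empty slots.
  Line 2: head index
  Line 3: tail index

write(46): buf=[46 _ _], head=0, tail=1, size=1
read(): buf=[_ _ _], head=1, tail=1, size=0
write(10): buf=[_ 10 _], head=1, tail=2, size=1
write(5): buf=[_ 10 5], head=1, tail=0, size=2
read(): buf=[_ _ 5], head=2, tail=0, size=1
read(): buf=[_ _ _], head=0, tail=0, size=0
write(96): buf=[96 _ _], head=0, tail=1, size=1
write(24): buf=[96 24 _], head=0, tail=2, size=2
read(): buf=[_ 24 _], head=1, tail=2, size=1
write(84): buf=[_ 24 84], head=1, tail=0, size=2
read(): buf=[_ _ 84], head=2, tail=0, size=1
read(): buf=[_ _ _], head=0, tail=0, size=0
write(82): buf=[82 _ _], head=0, tail=1, size=1

Answer: 82 _ _
0
1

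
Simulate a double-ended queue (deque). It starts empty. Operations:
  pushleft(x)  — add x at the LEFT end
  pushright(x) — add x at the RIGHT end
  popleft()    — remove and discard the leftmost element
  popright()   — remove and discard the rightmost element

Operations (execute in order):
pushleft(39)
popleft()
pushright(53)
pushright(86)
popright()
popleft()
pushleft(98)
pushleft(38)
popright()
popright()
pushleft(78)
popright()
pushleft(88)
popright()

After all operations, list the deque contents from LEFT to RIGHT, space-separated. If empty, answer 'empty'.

pushleft(39): [39]
popleft(): []
pushright(53): [53]
pushright(86): [53, 86]
popright(): [53]
popleft(): []
pushleft(98): [98]
pushleft(38): [38, 98]
popright(): [38]
popright(): []
pushleft(78): [78]
popright(): []
pushleft(88): [88]
popright(): []

Answer: empty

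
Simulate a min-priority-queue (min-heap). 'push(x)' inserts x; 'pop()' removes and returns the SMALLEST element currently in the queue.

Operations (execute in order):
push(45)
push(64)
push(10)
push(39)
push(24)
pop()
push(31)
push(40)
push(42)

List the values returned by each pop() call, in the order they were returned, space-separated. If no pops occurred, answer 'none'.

Answer: 10

Derivation:
push(45): heap contents = [45]
push(64): heap contents = [45, 64]
push(10): heap contents = [10, 45, 64]
push(39): heap contents = [10, 39, 45, 64]
push(24): heap contents = [10, 24, 39, 45, 64]
pop() → 10: heap contents = [24, 39, 45, 64]
push(31): heap contents = [24, 31, 39, 45, 64]
push(40): heap contents = [24, 31, 39, 40, 45, 64]
push(42): heap contents = [24, 31, 39, 40, 42, 45, 64]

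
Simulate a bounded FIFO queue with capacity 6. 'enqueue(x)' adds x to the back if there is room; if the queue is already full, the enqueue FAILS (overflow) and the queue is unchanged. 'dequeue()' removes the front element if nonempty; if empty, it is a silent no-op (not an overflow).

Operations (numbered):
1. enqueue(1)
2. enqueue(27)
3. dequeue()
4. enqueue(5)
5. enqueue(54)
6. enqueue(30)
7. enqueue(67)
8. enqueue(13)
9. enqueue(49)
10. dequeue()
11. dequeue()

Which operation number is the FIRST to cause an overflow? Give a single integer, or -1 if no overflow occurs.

Answer: 9

Derivation:
1. enqueue(1): size=1
2. enqueue(27): size=2
3. dequeue(): size=1
4. enqueue(5): size=2
5. enqueue(54): size=3
6. enqueue(30): size=4
7. enqueue(67): size=5
8. enqueue(13): size=6
9. enqueue(49): size=6=cap → OVERFLOW (fail)
10. dequeue(): size=5
11. dequeue(): size=4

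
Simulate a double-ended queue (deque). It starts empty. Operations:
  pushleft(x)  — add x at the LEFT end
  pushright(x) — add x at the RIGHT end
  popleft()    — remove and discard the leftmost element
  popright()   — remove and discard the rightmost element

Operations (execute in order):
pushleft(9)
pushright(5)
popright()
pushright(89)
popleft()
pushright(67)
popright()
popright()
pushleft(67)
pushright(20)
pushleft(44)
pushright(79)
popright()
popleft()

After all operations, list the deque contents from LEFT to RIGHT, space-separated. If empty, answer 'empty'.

Answer: 67 20

Derivation:
pushleft(9): [9]
pushright(5): [9, 5]
popright(): [9]
pushright(89): [9, 89]
popleft(): [89]
pushright(67): [89, 67]
popright(): [89]
popright(): []
pushleft(67): [67]
pushright(20): [67, 20]
pushleft(44): [44, 67, 20]
pushright(79): [44, 67, 20, 79]
popright(): [44, 67, 20]
popleft(): [67, 20]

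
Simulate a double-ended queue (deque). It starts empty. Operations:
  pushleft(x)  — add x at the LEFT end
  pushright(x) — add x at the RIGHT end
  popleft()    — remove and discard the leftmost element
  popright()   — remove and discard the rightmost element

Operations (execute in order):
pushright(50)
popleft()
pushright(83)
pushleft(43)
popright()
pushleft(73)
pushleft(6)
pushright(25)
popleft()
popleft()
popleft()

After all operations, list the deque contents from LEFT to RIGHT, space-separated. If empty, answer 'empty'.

Answer: 25

Derivation:
pushright(50): [50]
popleft(): []
pushright(83): [83]
pushleft(43): [43, 83]
popright(): [43]
pushleft(73): [73, 43]
pushleft(6): [6, 73, 43]
pushright(25): [6, 73, 43, 25]
popleft(): [73, 43, 25]
popleft(): [43, 25]
popleft(): [25]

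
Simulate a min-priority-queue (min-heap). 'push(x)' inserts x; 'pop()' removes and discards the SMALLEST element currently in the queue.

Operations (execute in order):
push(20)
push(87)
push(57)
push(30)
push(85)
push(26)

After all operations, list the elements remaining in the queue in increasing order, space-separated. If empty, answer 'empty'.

push(20): heap contents = [20]
push(87): heap contents = [20, 87]
push(57): heap contents = [20, 57, 87]
push(30): heap contents = [20, 30, 57, 87]
push(85): heap contents = [20, 30, 57, 85, 87]
push(26): heap contents = [20, 26, 30, 57, 85, 87]

Answer: 20 26 30 57 85 87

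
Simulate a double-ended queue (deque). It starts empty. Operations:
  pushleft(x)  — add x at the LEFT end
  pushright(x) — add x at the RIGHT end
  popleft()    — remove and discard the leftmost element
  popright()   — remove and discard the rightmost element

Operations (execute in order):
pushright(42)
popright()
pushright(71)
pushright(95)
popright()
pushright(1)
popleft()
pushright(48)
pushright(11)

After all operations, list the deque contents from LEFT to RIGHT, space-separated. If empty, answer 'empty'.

pushright(42): [42]
popright(): []
pushright(71): [71]
pushright(95): [71, 95]
popright(): [71]
pushright(1): [71, 1]
popleft(): [1]
pushright(48): [1, 48]
pushright(11): [1, 48, 11]

Answer: 1 48 11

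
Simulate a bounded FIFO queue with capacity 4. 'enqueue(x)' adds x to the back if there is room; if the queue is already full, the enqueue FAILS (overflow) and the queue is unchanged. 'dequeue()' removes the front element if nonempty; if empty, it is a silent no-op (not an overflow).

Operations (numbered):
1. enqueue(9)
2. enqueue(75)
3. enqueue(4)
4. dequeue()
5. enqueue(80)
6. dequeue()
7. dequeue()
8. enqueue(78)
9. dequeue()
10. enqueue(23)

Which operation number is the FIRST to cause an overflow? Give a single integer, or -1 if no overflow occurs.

Answer: -1

Derivation:
1. enqueue(9): size=1
2. enqueue(75): size=2
3. enqueue(4): size=3
4. dequeue(): size=2
5. enqueue(80): size=3
6. dequeue(): size=2
7. dequeue(): size=1
8. enqueue(78): size=2
9. dequeue(): size=1
10. enqueue(23): size=2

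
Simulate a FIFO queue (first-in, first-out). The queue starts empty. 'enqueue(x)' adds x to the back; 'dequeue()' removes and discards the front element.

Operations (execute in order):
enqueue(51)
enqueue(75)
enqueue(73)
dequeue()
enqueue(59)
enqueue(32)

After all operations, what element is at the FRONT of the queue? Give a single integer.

Answer: 75

Derivation:
enqueue(51): queue = [51]
enqueue(75): queue = [51, 75]
enqueue(73): queue = [51, 75, 73]
dequeue(): queue = [75, 73]
enqueue(59): queue = [75, 73, 59]
enqueue(32): queue = [75, 73, 59, 32]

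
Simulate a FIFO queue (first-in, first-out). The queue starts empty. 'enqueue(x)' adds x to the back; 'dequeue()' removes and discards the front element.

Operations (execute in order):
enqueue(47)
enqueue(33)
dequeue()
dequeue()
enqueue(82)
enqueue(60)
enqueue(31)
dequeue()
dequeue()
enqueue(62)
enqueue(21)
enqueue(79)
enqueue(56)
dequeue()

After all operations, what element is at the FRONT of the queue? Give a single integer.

Answer: 62

Derivation:
enqueue(47): queue = [47]
enqueue(33): queue = [47, 33]
dequeue(): queue = [33]
dequeue(): queue = []
enqueue(82): queue = [82]
enqueue(60): queue = [82, 60]
enqueue(31): queue = [82, 60, 31]
dequeue(): queue = [60, 31]
dequeue(): queue = [31]
enqueue(62): queue = [31, 62]
enqueue(21): queue = [31, 62, 21]
enqueue(79): queue = [31, 62, 21, 79]
enqueue(56): queue = [31, 62, 21, 79, 56]
dequeue(): queue = [62, 21, 79, 56]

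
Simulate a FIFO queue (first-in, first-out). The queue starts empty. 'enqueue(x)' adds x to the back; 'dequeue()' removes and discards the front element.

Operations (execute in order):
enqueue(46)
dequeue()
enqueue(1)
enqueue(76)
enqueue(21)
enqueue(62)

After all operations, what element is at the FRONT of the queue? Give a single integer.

Answer: 1

Derivation:
enqueue(46): queue = [46]
dequeue(): queue = []
enqueue(1): queue = [1]
enqueue(76): queue = [1, 76]
enqueue(21): queue = [1, 76, 21]
enqueue(62): queue = [1, 76, 21, 62]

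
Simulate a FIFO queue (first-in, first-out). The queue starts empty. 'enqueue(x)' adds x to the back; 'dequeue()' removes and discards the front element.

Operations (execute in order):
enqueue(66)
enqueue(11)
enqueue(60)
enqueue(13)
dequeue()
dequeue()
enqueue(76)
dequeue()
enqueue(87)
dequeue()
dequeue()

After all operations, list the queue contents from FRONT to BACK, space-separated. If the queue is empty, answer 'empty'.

enqueue(66): [66]
enqueue(11): [66, 11]
enqueue(60): [66, 11, 60]
enqueue(13): [66, 11, 60, 13]
dequeue(): [11, 60, 13]
dequeue(): [60, 13]
enqueue(76): [60, 13, 76]
dequeue(): [13, 76]
enqueue(87): [13, 76, 87]
dequeue(): [76, 87]
dequeue(): [87]

Answer: 87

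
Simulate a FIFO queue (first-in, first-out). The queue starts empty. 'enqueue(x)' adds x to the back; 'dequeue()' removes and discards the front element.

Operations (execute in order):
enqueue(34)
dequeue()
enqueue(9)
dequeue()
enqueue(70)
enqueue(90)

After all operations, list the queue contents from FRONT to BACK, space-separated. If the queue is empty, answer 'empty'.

enqueue(34): [34]
dequeue(): []
enqueue(9): [9]
dequeue(): []
enqueue(70): [70]
enqueue(90): [70, 90]

Answer: 70 90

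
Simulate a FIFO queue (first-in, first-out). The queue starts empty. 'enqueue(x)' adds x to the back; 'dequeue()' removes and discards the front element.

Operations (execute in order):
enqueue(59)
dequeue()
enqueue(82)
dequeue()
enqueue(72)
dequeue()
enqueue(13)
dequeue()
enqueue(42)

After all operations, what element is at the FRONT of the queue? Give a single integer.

enqueue(59): queue = [59]
dequeue(): queue = []
enqueue(82): queue = [82]
dequeue(): queue = []
enqueue(72): queue = [72]
dequeue(): queue = []
enqueue(13): queue = [13]
dequeue(): queue = []
enqueue(42): queue = [42]

Answer: 42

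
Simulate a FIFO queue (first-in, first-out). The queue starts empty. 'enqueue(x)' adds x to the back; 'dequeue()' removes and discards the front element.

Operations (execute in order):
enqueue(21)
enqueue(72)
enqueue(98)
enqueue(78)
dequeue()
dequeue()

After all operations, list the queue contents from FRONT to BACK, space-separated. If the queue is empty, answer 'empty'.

Answer: 98 78

Derivation:
enqueue(21): [21]
enqueue(72): [21, 72]
enqueue(98): [21, 72, 98]
enqueue(78): [21, 72, 98, 78]
dequeue(): [72, 98, 78]
dequeue(): [98, 78]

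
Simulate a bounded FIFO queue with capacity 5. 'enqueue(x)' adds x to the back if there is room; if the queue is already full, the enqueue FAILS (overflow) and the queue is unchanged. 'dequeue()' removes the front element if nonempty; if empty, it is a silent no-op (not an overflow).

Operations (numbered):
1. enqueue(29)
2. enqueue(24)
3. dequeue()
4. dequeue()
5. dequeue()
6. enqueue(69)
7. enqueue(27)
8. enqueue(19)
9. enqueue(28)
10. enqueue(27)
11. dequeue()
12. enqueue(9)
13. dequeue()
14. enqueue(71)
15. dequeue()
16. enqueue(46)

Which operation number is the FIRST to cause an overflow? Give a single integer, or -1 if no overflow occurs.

1. enqueue(29): size=1
2. enqueue(24): size=2
3. dequeue(): size=1
4. dequeue(): size=0
5. dequeue(): empty, no-op, size=0
6. enqueue(69): size=1
7. enqueue(27): size=2
8. enqueue(19): size=3
9. enqueue(28): size=4
10. enqueue(27): size=5
11. dequeue(): size=4
12. enqueue(9): size=5
13. dequeue(): size=4
14. enqueue(71): size=5
15. dequeue(): size=4
16. enqueue(46): size=5

Answer: -1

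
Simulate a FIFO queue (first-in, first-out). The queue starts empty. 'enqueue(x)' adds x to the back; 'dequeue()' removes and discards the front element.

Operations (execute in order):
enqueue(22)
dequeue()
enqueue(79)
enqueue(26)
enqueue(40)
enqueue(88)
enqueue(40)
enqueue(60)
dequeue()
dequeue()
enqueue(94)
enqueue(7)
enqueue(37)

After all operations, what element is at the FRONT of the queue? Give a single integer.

Answer: 40

Derivation:
enqueue(22): queue = [22]
dequeue(): queue = []
enqueue(79): queue = [79]
enqueue(26): queue = [79, 26]
enqueue(40): queue = [79, 26, 40]
enqueue(88): queue = [79, 26, 40, 88]
enqueue(40): queue = [79, 26, 40, 88, 40]
enqueue(60): queue = [79, 26, 40, 88, 40, 60]
dequeue(): queue = [26, 40, 88, 40, 60]
dequeue(): queue = [40, 88, 40, 60]
enqueue(94): queue = [40, 88, 40, 60, 94]
enqueue(7): queue = [40, 88, 40, 60, 94, 7]
enqueue(37): queue = [40, 88, 40, 60, 94, 7, 37]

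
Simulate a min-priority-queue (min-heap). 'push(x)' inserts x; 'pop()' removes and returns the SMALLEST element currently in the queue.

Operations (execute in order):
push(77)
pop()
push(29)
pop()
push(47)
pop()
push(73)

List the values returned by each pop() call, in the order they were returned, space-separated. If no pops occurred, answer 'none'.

push(77): heap contents = [77]
pop() → 77: heap contents = []
push(29): heap contents = [29]
pop() → 29: heap contents = []
push(47): heap contents = [47]
pop() → 47: heap contents = []
push(73): heap contents = [73]

Answer: 77 29 47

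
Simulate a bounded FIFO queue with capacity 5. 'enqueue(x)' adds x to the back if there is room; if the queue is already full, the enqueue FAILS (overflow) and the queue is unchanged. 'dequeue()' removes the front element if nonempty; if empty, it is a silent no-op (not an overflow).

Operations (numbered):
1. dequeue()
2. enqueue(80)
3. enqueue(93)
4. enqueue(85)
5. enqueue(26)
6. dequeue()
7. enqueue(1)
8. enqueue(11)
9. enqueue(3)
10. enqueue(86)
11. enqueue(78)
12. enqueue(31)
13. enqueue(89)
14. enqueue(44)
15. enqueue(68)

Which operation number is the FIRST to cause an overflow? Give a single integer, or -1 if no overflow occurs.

1. dequeue(): empty, no-op, size=0
2. enqueue(80): size=1
3. enqueue(93): size=2
4. enqueue(85): size=3
5. enqueue(26): size=4
6. dequeue(): size=3
7. enqueue(1): size=4
8. enqueue(11): size=5
9. enqueue(3): size=5=cap → OVERFLOW (fail)
10. enqueue(86): size=5=cap → OVERFLOW (fail)
11. enqueue(78): size=5=cap → OVERFLOW (fail)
12. enqueue(31): size=5=cap → OVERFLOW (fail)
13. enqueue(89): size=5=cap → OVERFLOW (fail)
14. enqueue(44): size=5=cap → OVERFLOW (fail)
15. enqueue(68): size=5=cap → OVERFLOW (fail)

Answer: 9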